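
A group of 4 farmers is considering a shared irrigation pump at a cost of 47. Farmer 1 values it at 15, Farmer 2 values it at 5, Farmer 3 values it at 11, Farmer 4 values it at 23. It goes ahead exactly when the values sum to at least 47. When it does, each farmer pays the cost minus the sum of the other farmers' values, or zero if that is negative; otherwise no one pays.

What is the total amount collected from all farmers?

28

Total value 54 ≥ cost 47, so it is built.
Farmer 1: others sum to 39; max(0, 47 - 39) = 8.
Farmer 2: others sum to 49; max(0, 47 - 49) = 0.
Farmer 3: others sum to 43; max(0, 47 - 43) = 4.
Farmer 4: others sum to 31; max(0, 47 - 31) = 16.
Total collected = 8 + 0 + 4 + 16 = 28.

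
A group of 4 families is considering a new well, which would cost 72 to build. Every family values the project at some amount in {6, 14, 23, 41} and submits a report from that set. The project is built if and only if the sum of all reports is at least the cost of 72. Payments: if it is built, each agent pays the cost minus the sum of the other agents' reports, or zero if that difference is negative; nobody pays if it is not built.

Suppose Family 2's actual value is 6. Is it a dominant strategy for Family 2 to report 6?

Yes

Check each profile of the others' reports and compare truth against every alternative report.
Others report (14, 23, 23): truth gives 0, best alternative gives -6.
Others report (23, 14, 23): truth gives 0, best alternative gives -6.
Others report (23, 23, 14): truth gives 0, best alternative gives -6.
Others report (6, 14, 41): truth gives 0, best alternative gives -5.
Others report (6, 41, 14): truth gives 0, best alternative gives -5.
Others report (14, 6, 41): truth gives 0, best alternative gives -5.
(Remaining 58 profiles checked similarly; truth is weakly best in each.)
In every case the truthful report is at least as good as any alternative, so it is a dominant strategy.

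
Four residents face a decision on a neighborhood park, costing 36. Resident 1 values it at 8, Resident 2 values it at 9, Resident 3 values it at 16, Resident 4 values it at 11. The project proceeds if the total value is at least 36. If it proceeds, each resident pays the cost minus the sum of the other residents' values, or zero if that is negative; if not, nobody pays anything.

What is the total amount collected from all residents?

Total value 44 ≥ cost 36, so it is built.
Resident 1: others sum to 36; max(0, 36 - 36) = 0.
Resident 2: others sum to 35; max(0, 36 - 35) = 1.
Resident 3: others sum to 28; max(0, 36 - 28) = 8.
Resident 4: others sum to 33; max(0, 36 - 33) = 3.
Total collected = 0 + 1 + 8 + 3 = 12.

12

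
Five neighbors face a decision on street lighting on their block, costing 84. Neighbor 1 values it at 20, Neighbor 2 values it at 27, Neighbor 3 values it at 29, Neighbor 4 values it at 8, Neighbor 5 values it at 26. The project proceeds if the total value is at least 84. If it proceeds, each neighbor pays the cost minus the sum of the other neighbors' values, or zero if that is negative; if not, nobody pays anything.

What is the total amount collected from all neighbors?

4

Total value 110 ≥ cost 84, so it is built.
Neighbor 1: others sum to 90; max(0, 84 - 90) = 0.
Neighbor 2: others sum to 83; max(0, 84 - 83) = 1.
Neighbor 3: others sum to 81; max(0, 84 - 81) = 3.
Neighbor 4: others sum to 102; max(0, 84 - 102) = 0.
Neighbor 5: others sum to 84; max(0, 84 - 84) = 0.
Total collected = 0 + 1 + 3 + 0 + 0 = 4.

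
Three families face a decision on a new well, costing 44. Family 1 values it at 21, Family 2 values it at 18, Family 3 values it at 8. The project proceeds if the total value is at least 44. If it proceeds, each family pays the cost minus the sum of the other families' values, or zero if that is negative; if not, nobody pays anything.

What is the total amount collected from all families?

Total value 47 ≥ cost 44, so it is built.
Family 1: others sum to 26; max(0, 44 - 26) = 18.
Family 2: others sum to 29; max(0, 44 - 29) = 15.
Family 3: others sum to 39; max(0, 44 - 39) = 5.
Total collected = 18 + 15 + 5 = 38.

38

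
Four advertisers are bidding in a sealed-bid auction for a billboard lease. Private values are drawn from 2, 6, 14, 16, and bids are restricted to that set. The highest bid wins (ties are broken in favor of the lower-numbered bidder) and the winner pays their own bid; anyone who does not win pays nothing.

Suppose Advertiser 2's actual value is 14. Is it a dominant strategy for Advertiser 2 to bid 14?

No

Consider the case where Advertiser 1 bids 2, Advertiser 3 bids 2 and Advertiser 4 bids 2.
Truthful bid 14: wins, pays 14, utility 14 - 14 = 0.
Bid 6 instead: wins, pays 6, utility 14 - 6 = 8.
Since 8 > 0, bidding 6 is strictly better here, so truthful bidding is not dominant.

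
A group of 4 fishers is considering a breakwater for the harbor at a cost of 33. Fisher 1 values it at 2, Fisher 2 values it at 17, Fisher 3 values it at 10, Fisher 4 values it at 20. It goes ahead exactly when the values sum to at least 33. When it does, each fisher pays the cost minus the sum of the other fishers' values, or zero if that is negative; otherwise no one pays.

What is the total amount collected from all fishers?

5

Total value 49 ≥ cost 33, so it is built.
Fisher 1: others sum to 47; max(0, 33 - 47) = 0.
Fisher 2: others sum to 32; max(0, 33 - 32) = 1.
Fisher 3: others sum to 39; max(0, 33 - 39) = 0.
Fisher 4: others sum to 29; max(0, 33 - 29) = 4.
Total collected = 0 + 1 + 0 + 4 = 5.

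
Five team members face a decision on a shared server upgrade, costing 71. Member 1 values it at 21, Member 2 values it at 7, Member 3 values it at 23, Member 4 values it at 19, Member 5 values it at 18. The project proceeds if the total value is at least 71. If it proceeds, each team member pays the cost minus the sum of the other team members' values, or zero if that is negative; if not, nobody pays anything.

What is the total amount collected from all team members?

13

Total value 88 ≥ cost 71, so it is built.
Member 1: others sum to 67; max(0, 71 - 67) = 4.
Member 2: others sum to 81; max(0, 71 - 81) = 0.
Member 3: others sum to 65; max(0, 71 - 65) = 6.
Member 4: others sum to 69; max(0, 71 - 69) = 2.
Member 5: others sum to 70; max(0, 71 - 70) = 1.
Total collected = 4 + 0 + 6 + 2 + 1 = 13.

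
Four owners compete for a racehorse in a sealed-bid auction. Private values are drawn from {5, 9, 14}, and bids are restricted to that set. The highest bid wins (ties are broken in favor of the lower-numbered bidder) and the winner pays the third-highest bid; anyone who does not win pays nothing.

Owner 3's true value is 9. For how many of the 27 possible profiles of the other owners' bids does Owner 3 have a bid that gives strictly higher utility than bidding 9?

3

Others bid (5, 5, 14): truth gives 0; bid 14 gives 4 > 0. Violating.
Others bid (5, 9, 5): truth gives 0; bid 14 gives 4 > 0. Violating.
Others bid (9, 5, 5): truth gives 0; bid 14 gives 4 > 0. Violating.
Others bid (5, 5, 5): truth gives 4; no alternative beats it.
Others bid (5, 5, 9): truth gives 4; no alternative beats it.
(Checking all 27 profiles: 3 have a profitable deviation, 24 do not.)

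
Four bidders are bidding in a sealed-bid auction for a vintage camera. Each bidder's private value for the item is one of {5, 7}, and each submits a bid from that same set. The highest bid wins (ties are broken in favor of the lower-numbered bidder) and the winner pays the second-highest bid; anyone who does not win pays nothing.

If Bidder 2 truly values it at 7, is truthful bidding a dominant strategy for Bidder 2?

Check each profile of the others' bids and compare truth against every alternative bid.
Others bid (5, 5, 5): truth gives 2, best alternative gives 0.
Others bid (5, 5, 7): truth gives 0, best alternative gives 0.
Others bid (5, 7, 5): truth gives 0, best alternative gives 0.
Others bid (5, 7, 7): truth gives 0, best alternative gives 0.
Others bid (7, 5, 5): truth gives 0, best alternative gives 0.
Others bid (7, 5, 7): truth gives 0, best alternative gives 0.
(Remaining 2 profiles checked similarly; truth is weakly best in each.)
In every case the truthful bid is at least as good as any alternative, so it is a dominant strategy.

Yes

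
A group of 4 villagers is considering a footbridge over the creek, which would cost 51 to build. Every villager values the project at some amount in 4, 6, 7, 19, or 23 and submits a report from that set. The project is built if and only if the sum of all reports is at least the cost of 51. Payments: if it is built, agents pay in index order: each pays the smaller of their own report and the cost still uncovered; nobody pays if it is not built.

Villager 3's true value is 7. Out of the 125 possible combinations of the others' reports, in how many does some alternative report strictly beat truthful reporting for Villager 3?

Others report (4, 19, 23): truth gives 0; report 6 gives 1 > 0. Violating.
Others report (4, 23, 19): truth gives 0; report 6 gives 1 > 0. Violating.
Others report (4, 23, 23): truth gives 0; report 4 gives 3 > 0. Violating.
Others report (6, 19, 23): truth gives 0; report 4 gives 3 > 0. Violating.
Others report (4, 4, 4): truth gives 0; no alternative beats it.
Others report (4, 4, 6): truth gives 0; no alternative beats it.
(Checking all 125 profiles: 38 have a profitable deviation, 87 do not.)

38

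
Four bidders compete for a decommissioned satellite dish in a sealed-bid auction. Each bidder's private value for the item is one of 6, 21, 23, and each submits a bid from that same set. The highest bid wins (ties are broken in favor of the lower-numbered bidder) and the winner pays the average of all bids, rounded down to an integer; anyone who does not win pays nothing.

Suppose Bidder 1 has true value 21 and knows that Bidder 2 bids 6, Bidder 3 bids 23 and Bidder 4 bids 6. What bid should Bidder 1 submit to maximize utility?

23

Bid 6: loses, pays 0, utility 0.
Bid 21: loses, pays 0, utility 0.
Bid 23: wins, pays 14, utility 21 - 14 = 7.
The best choice is 23 with utility 7.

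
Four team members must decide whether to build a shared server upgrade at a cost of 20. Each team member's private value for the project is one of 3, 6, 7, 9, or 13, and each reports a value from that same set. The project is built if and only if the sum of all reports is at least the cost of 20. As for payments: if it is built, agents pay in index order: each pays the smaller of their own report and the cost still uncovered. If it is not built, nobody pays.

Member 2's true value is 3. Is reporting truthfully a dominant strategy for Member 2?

Check each profile of the others' reports and compare truth against every alternative report.
Others report (3, 3, 9): truth gives 0, best alternative gives -3.
Others report (3, 3, 13): truth gives 0, best alternative gives -3.
Others report (3, 6, 6): truth gives 0, best alternative gives -3.
Others report (3, 6, 7): truth gives 0, best alternative gives -3.
Others report (3, 6, 9): truth gives 0, best alternative gives -3.
Others report (3, 6, 13): truth gives 0, best alternative gives -3.
(Remaining 119 profiles checked similarly; truth is weakly best in each.)
In every case the truthful report is at least as good as any alternative, so it is a dominant strategy.

Yes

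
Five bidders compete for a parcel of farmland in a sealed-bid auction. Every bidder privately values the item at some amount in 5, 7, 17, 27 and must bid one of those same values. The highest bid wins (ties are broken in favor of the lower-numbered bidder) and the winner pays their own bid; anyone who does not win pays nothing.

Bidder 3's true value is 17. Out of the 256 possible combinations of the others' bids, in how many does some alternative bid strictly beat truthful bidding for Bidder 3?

4

Others bid (5, 5, 5, 5): truth gives 0; bid 7 gives 10 > 0. Violating.
Others bid (5, 5, 5, 7): truth gives 0; bid 7 gives 10 > 0. Violating.
Others bid (5, 5, 7, 5): truth gives 0; bid 7 gives 10 > 0. Violating.
Others bid (5, 5, 7, 7): truth gives 0; bid 7 gives 10 > 0. Violating.
Others bid (5, 5, 5, 17): truth gives 0; no alternative beats it.
Others bid (5, 5, 5, 27): truth gives 0; no alternative beats it.
(Checking all 256 profiles: 4 have a profitable deviation, 252 do not.)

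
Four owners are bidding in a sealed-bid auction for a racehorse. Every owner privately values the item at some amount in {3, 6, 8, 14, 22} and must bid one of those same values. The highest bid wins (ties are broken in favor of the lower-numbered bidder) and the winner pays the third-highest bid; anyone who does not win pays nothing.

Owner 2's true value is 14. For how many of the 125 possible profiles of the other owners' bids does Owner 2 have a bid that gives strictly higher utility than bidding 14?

Others bid (3, 3, 22): truth gives 0; bid 22 gives 11 > 0. Violating.
Others bid (3, 6, 22): truth gives 0; bid 22 gives 8 > 0. Violating.
Others bid (3, 8, 22): truth gives 0; bid 22 gives 6 > 0. Violating.
Others bid (3, 22, 3): truth gives 0; bid 22 gives 11 > 0. Violating.
Others bid (3, 3, 3): truth gives 11; no alternative beats it.
Others bid (3, 3, 6): truth gives 11; no alternative beats it.
(Checking all 125 profiles: 27 have a profitable deviation, 98 do not.)

27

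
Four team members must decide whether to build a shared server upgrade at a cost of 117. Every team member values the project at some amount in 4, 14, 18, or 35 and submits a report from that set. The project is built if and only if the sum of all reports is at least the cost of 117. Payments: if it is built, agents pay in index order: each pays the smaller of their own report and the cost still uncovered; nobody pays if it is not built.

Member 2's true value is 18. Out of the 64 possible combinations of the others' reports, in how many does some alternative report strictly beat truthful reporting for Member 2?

1

Others report (35, 35, 35): truth gives 0; report 14 gives 4 > 0. Violating.
Others report (4, 4, 4): truth gives 0; no alternative beats it.
Others report (4, 4, 14): truth gives 0; no alternative beats it.
(Checking all 64 profiles: 1 has a profitable deviation, 63 do not.)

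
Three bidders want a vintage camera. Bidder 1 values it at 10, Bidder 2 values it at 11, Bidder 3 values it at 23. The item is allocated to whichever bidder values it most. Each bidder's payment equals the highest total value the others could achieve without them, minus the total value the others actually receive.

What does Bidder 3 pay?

11

Bidder 3 has the highest value and receives the item.
Without Bidder 3, the item would go to the next-highest value, 11, so the others could achieve 11.
With Bidder 3 present and winning, the others receive nothing, so their total is 0.
Payment = 11 - 0 = 11.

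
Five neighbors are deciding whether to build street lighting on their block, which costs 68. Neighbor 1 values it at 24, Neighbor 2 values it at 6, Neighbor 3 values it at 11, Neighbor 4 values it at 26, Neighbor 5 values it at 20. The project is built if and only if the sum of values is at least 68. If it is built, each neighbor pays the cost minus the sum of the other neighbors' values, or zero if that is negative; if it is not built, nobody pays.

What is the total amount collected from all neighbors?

13

Total value 87 ≥ cost 68, so it is built.
Neighbor 1: others sum to 63; max(0, 68 - 63) = 5.
Neighbor 2: others sum to 81; max(0, 68 - 81) = 0.
Neighbor 3: others sum to 76; max(0, 68 - 76) = 0.
Neighbor 4: others sum to 61; max(0, 68 - 61) = 7.
Neighbor 5: others sum to 67; max(0, 68 - 67) = 1.
Total collected = 5 + 0 + 0 + 7 + 1 = 13.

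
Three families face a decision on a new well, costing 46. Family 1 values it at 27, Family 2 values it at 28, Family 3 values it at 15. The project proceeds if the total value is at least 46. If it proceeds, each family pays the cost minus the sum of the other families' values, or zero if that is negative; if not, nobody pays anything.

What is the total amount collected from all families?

Total value 70 ≥ cost 46, so it is built.
Family 1: others sum to 43; max(0, 46 - 43) = 3.
Family 2: others sum to 42; max(0, 46 - 42) = 4.
Family 3: others sum to 55; max(0, 46 - 55) = 0.
Total collected = 3 + 4 + 0 = 7.

7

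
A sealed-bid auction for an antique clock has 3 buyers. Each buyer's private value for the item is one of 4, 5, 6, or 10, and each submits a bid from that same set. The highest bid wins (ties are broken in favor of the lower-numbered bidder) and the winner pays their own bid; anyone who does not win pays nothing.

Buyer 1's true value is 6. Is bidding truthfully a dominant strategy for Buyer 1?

No

Consider the case where Buyer 2 bids 4 and Buyer 3 bids 4.
Truthful bid 6: wins, pays 6, utility 6 - 6 = 0.
Bid 4 instead: wins, pays 4, utility 6 - 4 = 2.
Since 2 > 0, bidding 4 is strictly better here, so truthful bidding is not dominant.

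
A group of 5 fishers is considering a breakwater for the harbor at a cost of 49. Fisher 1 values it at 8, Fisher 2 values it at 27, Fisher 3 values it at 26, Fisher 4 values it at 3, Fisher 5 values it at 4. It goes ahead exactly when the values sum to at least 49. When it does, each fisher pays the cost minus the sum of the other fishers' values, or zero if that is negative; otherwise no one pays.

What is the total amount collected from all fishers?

15

Total value 68 ≥ cost 49, so it is built.
Fisher 1: others sum to 60; max(0, 49 - 60) = 0.
Fisher 2: others sum to 41; max(0, 49 - 41) = 8.
Fisher 3: others sum to 42; max(0, 49 - 42) = 7.
Fisher 4: others sum to 65; max(0, 49 - 65) = 0.
Fisher 5: others sum to 64; max(0, 49 - 64) = 0.
Total collected = 0 + 8 + 7 + 0 + 0 = 15.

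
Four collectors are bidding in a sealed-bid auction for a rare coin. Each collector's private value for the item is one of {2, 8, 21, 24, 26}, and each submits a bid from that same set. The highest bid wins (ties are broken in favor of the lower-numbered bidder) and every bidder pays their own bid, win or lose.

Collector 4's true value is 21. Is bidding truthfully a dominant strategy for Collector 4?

No

Consider the case where Collector 1 bids 2, Collector 2 bids 2 and Collector 3 bids 2.
Truthful bid 21: wins, pays 21, utility 21 - 21 = 0.
Bid 8 instead: wins, pays 8, utility 21 - 8 = 13.
Since 13 > 0, bidding 8 is strictly better here, so truthful bidding is not dominant.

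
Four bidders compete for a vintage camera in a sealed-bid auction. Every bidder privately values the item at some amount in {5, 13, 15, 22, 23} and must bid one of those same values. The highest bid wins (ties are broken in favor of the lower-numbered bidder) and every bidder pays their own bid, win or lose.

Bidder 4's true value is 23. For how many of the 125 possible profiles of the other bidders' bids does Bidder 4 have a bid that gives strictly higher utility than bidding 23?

Others bid (5, 5, 5): truth gives 0; bid 13 gives 10 > 0. Violating.
Others bid (5, 5, 13): truth gives 0; bid 15 gives 8 > 0. Violating.
Others bid (5, 5, 15): truth gives 0; bid 22 gives 1 > 0. Violating.
Others bid (5, 5, 23): truth gives -23; bid 5 gives -5 > -23. Violating.
Others bid (5, 5, 22): truth gives 0; no alternative beats it.
Others bid (5, 13, 22): truth gives 0; no alternative beats it.
(Checking all 125 profiles: 88 have a profitable deviation, 37 do not.)

88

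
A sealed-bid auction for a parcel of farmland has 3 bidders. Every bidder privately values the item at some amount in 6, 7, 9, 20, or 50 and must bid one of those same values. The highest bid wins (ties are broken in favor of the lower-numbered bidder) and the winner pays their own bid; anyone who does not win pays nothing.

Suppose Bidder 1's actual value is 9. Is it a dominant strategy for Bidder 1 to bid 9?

Consider the case where Bidder 2 bids 6 and Bidder 3 bids 6.
Truthful bid 9: wins, pays 9, utility 9 - 9 = 0.
Bid 6 instead: wins, pays 6, utility 9 - 6 = 3.
Since 3 > 0, bidding 6 is strictly better here, so truthful bidding is not dominant.

No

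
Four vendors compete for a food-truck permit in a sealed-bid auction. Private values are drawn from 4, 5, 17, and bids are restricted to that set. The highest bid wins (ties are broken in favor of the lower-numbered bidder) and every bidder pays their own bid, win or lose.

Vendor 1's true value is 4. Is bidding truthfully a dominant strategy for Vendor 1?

Consider the case where Vendor 2 bids 4, Vendor 3 bids 4 and Vendor 4 bids 5.
Truthful bid 4: loses but pays 4, utility -4.
Bid 5 instead: wins, pays 5, utility 4 - 5 = -1.
Since -1 > -4, bidding 5 is strictly better here, so truthful bidding is not dominant.

No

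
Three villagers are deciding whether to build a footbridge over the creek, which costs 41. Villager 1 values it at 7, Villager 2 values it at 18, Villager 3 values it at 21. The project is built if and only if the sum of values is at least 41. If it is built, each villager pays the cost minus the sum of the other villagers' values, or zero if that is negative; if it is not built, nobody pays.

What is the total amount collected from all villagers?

Total value 46 ≥ cost 41, so it is built.
Villager 1: others sum to 39; max(0, 41 - 39) = 2.
Villager 2: others sum to 28; max(0, 41 - 28) = 13.
Villager 3: others sum to 25; max(0, 41 - 25) = 16.
Total collected = 2 + 13 + 16 = 31.

31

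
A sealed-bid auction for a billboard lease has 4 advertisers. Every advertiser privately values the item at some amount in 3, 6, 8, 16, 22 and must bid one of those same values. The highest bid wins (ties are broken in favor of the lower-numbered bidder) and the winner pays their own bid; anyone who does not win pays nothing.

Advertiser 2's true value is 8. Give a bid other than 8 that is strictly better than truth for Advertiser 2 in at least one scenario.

Suppose Advertiser 1 bids 3, Advertiser 3 bids 3 and Advertiser 4 bids 3.
Bid 8: wins, pays 8, utility 8 - 8 = 0.
Bid 6: wins, pays 6, utility 8 - 6 = 2.
So bidding 6 beats truth here (2 > 0).

6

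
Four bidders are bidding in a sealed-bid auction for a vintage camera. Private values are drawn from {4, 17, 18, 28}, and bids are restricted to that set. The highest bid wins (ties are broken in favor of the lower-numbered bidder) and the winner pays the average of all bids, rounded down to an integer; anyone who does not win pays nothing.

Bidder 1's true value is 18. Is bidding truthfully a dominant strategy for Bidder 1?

Consider the case where Bidder 2 bids 4, Bidder 3 bids 4 and Bidder 4 bids 4.
Truthful bid 18: wins, pays 7, utility 18 - 7 = 11.
Bid 4 instead: wins, pays 4, utility 18 - 4 = 14.
Since 14 > 11, bidding 4 is strictly better here, so truthful bidding is not dominant.

No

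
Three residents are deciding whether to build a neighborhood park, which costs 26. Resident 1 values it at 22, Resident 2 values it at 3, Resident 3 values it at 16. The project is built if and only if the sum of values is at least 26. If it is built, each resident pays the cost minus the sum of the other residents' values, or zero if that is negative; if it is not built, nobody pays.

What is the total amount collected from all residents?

8

Total value 41 ≥ cost 26, so it is built.
Resident 1: others sum to 19; max(0, 26 - 19) = 7.
Resident 2: others sum to 38; max(0, 26 - 38) = 0.
Resident 3: others sum to 25; max(0, 26 - 25) = 1.
Total collected = 7 + 0 + 1 = 8.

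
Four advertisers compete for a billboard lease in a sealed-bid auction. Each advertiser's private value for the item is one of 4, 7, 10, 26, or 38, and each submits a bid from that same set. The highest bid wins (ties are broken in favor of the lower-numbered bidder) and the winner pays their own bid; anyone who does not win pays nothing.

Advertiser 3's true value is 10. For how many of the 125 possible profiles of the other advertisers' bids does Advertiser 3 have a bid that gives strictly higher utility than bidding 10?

2

Others bid (4, 4, 4): truth gives 0; bid 7 gives 3 > 0. Violating.
Others bid (4, 4, 7): truth gives 0; bid 7 gives 3 > 0. Violating.
Others bid (4, 4, 10): truth gives 0; no alternative beats it.
Others bid (4, 4, 26): truth gives 0; no alternative beats it.
(Checking all 125 profiles: 2 have a profitable deviation, 123 do not.)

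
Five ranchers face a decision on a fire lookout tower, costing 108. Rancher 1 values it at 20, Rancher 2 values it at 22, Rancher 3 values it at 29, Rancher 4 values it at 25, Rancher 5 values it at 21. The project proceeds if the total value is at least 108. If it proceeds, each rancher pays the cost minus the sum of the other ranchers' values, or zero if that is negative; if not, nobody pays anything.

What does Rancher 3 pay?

20

Total value 117 ≥ cost 108, so the project is built.
The other ranchers' values sum to 88.
Cost minus that sum is 108 - 88 = 20.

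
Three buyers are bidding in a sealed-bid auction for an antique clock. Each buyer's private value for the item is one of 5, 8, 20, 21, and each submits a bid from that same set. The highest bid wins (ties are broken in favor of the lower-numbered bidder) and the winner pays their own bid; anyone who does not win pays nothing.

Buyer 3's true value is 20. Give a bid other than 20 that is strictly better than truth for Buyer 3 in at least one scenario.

Suppose Buyer 1 bids 5 and Buyer 2 bids 5.
Bid 20: wins, pays 20, utility 20 - 20 = 0.
Bid 8: wins, pays 8, utility 20 - 8 = 12.
So bidding 8 beats truth here (12 > 0).

8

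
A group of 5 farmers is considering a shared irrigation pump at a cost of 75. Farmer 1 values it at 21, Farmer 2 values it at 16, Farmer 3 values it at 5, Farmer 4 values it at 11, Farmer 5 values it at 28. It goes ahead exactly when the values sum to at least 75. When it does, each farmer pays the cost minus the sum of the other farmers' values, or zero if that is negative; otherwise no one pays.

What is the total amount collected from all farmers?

Total value 81 ≥ cost 75, so it is built.
Farmer 1: others sum to 60; max(0, 75 - 60) = 15.
Farmer 2: others sum to 65; max(0, 75 - 65) = 10.
Farmer 3: others sum to 76; max(0, 75 - 76) = 0.
Farmer 4: others sum to 70; max(0, 75 - 70) = 5.
Farmer 5: others sum to 53; max(0, 75 - 53) = 22.
Total collected = 15 + 10 + 0 + 5 + 22 = 52.

52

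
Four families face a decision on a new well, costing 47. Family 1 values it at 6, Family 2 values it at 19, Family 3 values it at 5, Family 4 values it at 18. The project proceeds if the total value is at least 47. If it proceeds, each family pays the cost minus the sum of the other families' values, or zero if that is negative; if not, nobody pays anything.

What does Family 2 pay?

Total value 48 ≥ cost 47, so the project is built.
The other families' values sum to 29.
Cost minus that sum is 47 - 29 = 18.

18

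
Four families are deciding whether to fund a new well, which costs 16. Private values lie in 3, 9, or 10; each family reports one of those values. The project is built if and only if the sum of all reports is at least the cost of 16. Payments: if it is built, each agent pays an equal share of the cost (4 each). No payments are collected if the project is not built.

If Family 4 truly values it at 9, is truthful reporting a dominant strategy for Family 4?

Yes

Check each profile of the others' reports and compare truth against every alternative report.
Others report (3, 3, 3): truth gives 5, best alternative gives 5.
Others report (3, 3, 9): truth gives 5, best alternative gives 5.
Others report (3, 3, 10): truth gives 5, best alternative gives 5.
Others report (3, 9, 3): truth gives 5, best alternative gives 5.
Others report (3, 9, 9): truth gives 5, best alternative gives 5.
Others report (3, 9, 10): truth gives 5, best alternative gives 5.
(Remaining 21 profiles checked similarly; truth is weakly best in each.)
In every case the truthful report is at least as good as any alternative, so it is a dominant strategy.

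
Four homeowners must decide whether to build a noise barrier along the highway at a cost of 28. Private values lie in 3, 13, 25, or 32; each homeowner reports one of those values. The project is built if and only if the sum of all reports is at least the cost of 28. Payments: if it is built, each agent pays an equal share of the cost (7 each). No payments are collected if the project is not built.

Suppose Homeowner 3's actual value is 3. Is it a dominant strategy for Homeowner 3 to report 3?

Yes

Check each profile of the others' reports and compare truth against every alternative report.
Others report (3, 3, 13): truth gives 0, best alternative gives -4.
Others report (3, 13, 3): truth gives 0, best alternative gives -4.
Others report (13, 3, 3): truth gives 0, best alternative gives -4.
Others report (3, 3, 25): truth gives -4, best alternative gives -4.
Others report (3, 3, 32): truth gives -4, best alternative gives -4.
Others report (3, 13, 13): truth gives -4, best alternative gives -4.
(Remaining 58 profiles checked similarly; truth is weakly best in each.)
In every case the truthful report is at least as good as any alternative, so it is a dominant strategy.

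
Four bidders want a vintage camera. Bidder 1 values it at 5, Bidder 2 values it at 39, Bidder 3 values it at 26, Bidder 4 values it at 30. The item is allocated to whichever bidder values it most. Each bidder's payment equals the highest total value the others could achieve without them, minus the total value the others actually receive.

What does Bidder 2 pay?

Bidder 2 has the highest value and receives the item.
Without Bidder 2, the item would go to the next-highest value, 30, so the others could achieve 30.
With Bidder 2 present and winning, the others receive nothing, so their total is 0.
Payment = 30 - 0 = 30.

30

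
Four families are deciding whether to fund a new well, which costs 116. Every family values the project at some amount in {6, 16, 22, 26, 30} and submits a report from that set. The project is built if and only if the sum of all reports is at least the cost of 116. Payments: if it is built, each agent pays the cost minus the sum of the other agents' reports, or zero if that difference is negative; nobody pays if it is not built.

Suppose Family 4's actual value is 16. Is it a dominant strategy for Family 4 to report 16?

Check each profile of the others' reports and compare truth against every alternative report.
Others report (6, 6, 6): truth gives 0, best alternative gives 0.
Others report (6, 6, 16): truth gives 0, best alternative gives 0.
Others report (6, 6, 22): truth gives 0, best alternative gives 0.
Others report (6, 6, 26): truth gives 0, best alternative gives 0.
Others report (6, 6, 30): truth gives 0, best alternative gives 0.
Others report (6, 16, 6): truth gives 0, best alternative gives 0.
(Remaining 119 profiles checked similarly; truth is weakly best in each.)
In every case the truthful report is at least as good as any alternative, so it is a dominant strategy.

Yes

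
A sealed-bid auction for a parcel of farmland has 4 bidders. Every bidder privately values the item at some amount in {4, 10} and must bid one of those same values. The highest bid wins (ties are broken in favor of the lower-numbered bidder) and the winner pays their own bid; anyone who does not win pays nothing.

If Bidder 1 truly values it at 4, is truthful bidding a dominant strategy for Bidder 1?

Yes

Check each profile of the others' bids and compare truth against every alternative bid.
Others bid (4, 4, 4): truth gives 0, best alternative gives -6.
Others bid (4, 4, 10): truth gives 0, best alternative gives -6.
Others bid (4, 10, 4): truth gives 0, best alternative gives -6.
Others bid (4, 10, 10): truth gives 0, best alternative gives -6.
Others bid (10, 4, 4): truth gives 0, best alternative gives -6.
Others bid (10, 4, 10): truth gives 0, best alternative gives -6.
(Remaining 2 profiles checked similarly; truth is weakly best in each.)
In every case the truthful bid is at least as good as any alternative, so it is a dominant strategy.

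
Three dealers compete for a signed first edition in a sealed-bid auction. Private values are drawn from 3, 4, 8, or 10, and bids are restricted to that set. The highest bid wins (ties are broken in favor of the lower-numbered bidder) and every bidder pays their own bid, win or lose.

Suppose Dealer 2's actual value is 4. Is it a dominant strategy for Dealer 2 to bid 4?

No

Consider the case where Dealer 1 bids 3 and Dealer 3 bids 8.
Truthful bid 4: loses but pays 4, utility -4.
Bid 3 instead: loses but pays 3, utility -3.
Since -3 > -4, bidding 3 is strictly better here, so truthful bidding is not dominant.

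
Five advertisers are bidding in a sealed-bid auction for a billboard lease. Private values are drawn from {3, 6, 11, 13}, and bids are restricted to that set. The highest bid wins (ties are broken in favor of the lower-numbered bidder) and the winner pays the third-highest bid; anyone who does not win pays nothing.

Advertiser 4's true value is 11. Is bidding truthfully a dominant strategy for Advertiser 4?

No

Consider the case where Advertiser 1 bids 3, Advertiser 2 bids 3, Advertiser 3 bids 3 and Advertiser 5 bids 13.
Truthful bid 11: loses, pays 0, utility 0.
Bid 13 instead: wins, pays 3, utility 11 - 3 = 8.
Since 8 > 0, bidding 13 is strictly better here, so truthful bidding is not dominant.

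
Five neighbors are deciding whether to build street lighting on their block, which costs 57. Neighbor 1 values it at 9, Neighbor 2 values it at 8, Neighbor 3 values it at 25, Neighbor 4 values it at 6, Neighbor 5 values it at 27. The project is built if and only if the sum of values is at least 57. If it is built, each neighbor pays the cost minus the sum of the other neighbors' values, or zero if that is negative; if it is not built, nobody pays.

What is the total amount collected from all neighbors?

16

Total value 75 ≥ cost 57, so it is built.
Neighbor 1: others sum to 66; max(0, 57 - 66) = 0.
Neighbor 2: others sum to 67; max(0, 57 - 67) = 0.
Neighbor 3: others sum to 50; max(0, 57 - 50) = 7.
Neighbor 4: others sum to 69; max(0, 57 - 69) = 0.
Neighbor 5: others sum to 48; max(0, 57 - 48) = 9.
Total collected = 0 + 0 + 7 + 0 + 9 = 16.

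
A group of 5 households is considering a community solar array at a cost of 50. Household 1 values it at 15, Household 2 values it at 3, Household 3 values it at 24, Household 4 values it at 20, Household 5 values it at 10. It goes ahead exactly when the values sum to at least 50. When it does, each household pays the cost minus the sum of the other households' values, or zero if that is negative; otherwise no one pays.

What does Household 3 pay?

2

Total value 72 ≥ cost 50, so the project is built.
The other households' values sum to 48.
Cost minus that sum is 50 - 48 = 2.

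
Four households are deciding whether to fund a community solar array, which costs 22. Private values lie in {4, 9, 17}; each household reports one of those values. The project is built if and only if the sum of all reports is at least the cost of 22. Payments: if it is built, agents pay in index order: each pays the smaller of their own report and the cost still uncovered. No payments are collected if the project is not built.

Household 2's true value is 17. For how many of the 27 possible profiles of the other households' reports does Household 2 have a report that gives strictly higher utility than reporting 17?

Others report (4, 4, 9): truth gives 0; report 9 gives 8 > 0. Violating.
Others report (4, 4, 17): truth gives 0; report 4 gives 13 > 0. Violating.
Others report (4, 9, 4): truth gives 0; report 9 gives 8 > 0. Violating.
Others report (4, 9, 9): truth gives 0; report 4 gives 13 > 0. Violating.
Others report (4, 4, 4): truth gives 0; no alternative beats it.
(Checking all 27 profiles: 26 have a profitable deviation, 1 does not.)

26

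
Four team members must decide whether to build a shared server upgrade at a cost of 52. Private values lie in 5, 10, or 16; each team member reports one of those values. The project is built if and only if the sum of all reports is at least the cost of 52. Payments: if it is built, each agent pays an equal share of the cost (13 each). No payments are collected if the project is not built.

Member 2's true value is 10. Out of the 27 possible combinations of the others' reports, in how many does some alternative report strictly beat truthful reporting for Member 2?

3

Others report (10, 16, 16): truth gives -3; report 5 gives 0 > -3. Violating.
Others report (16, 10, 16): truth gives -3; report 5 gives 0 > -3. Violating.
Others report (16, 16, 10): truth gives -3; report 5 gives 0 > -3. Violating.
Others report (5, 5, 5): truth gives 0; no alternative beats it.
Others report (5, 5, 10): truth gives 0; no alternative beats it.
(Checking all 27 profiles: 3 have a profitable deviation, 24 do not.)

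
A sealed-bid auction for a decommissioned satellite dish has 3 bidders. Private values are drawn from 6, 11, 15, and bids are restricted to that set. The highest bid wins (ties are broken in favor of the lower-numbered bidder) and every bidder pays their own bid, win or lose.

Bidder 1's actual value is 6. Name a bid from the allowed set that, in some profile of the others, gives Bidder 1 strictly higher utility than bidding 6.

Suppose Bidder 2 bids 6 and Bidder 3 bids 11.
Bid 6: loses but pays 6, utility -6.
Bid 11: wins, pays 11, utility 6 - 11 = -5.
So bidding 11 beats truth here (-5 > -6).

11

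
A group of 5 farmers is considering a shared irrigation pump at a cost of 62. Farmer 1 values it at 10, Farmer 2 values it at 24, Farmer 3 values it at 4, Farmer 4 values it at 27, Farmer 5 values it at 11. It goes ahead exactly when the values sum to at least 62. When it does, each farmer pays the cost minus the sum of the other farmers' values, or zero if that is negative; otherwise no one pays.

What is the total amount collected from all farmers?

23

Total value 76 ≥ cost 62, so it is built.
Farmer 1: others sum to 66; max(0, 62 - 66) = 0.
Farmer 2: others sum to 52; max(0, 62 - 52) = 10.
Farmer 3: others sum to 72; max(0, 62 - 72) = 0.
Farmer 4: others sum to 49; max(0, 62 - 49) = 13.
Farmer 5: others sum to 65; max(0, 62 - 65) = 0.
Total collected = 0 + 10 + 0 + 13 + 0 = 23.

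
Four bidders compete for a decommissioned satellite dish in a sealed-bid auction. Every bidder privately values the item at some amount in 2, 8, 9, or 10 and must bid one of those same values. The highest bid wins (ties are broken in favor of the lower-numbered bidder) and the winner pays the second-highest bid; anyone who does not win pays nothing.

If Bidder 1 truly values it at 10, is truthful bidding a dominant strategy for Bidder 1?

Yes

Check each profile of the others' bids and compare truth against every alternative bid.
Others bid (2, 2, 2): truth gives 8, best alternative gives 8.
Others bid (2, 2, 8): truth gives 2, best alternative gives 2.
Others bid (2, 8, 2): truth gives 2, best alternative gives 2.
Others bid (2, 8, 8): truth gives 2, best alternative gives 2.
Others bid (8, 2, 2): truth gives 2, best alternative gives 2.
Others bid (8, 2, 8): truth gives 2, best alternative gives 2.
(Remaining 58 profiles checked similarly; truth is weakly best in each.)
In every case the truthful bid is at least as good as any alternative, so it is a dominant strategy.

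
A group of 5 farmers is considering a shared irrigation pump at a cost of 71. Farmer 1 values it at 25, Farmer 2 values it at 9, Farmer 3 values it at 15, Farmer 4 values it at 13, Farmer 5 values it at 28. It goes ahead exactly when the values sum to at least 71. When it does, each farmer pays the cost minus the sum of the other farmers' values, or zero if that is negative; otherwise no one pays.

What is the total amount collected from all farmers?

Total value 90 ≥ cost 71, so it is built.
Farmer 1: others sum to 65; max(0, 71 - 65) = 6.
Farmer 2: others sum to 81; max(0, 71 - 81) = 0.
Farmer 3: others sum to 75; max(0, 71 - 75) = 0.
Farmer 4: others sum to 77; max(0, 71 - 77) = 0.
Farmer 5: others sum to 62; max(0, 71 - 62) = 9.
Total collected = 6 + 0 + 0 + 0 + 9 = 15.

15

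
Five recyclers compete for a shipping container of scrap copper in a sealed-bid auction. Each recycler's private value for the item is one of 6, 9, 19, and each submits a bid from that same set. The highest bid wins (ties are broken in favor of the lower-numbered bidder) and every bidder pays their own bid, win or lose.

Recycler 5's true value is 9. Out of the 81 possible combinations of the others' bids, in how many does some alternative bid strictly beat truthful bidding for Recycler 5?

Others bid (6, 6, 6, 9): truth gives -9; bid 6 gives -6 > -9. Violating.
Others bid (6, 6, 6, 19): truth gives -9; bid 6 gives -6 > -9. Violating.
Others bid (6, 6, 9, 6): truth gives -9; bid 6 gives -6 > -9. Violating.
Others bid (6, 6, 9, 9): truth gives -9; bid 6 gives -6 > -9. Violating.
Others bid (6, 6, 6, 6): truth gives 0; no alternative beats it.
(Checking all 81 profiles: 80 have a profitable deviation, 1 does not.)

80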